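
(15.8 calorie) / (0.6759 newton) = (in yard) 107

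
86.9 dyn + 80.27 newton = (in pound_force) 18.05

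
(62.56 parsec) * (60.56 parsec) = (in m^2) 3.607e+36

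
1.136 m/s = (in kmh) 4.09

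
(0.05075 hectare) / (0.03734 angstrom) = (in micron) 1.359e+20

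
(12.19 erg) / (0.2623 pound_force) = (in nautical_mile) 5.641e-10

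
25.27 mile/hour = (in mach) 0.03318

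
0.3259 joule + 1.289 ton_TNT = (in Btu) 5.112e+06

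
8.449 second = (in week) 1.397e-05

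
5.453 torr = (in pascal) 727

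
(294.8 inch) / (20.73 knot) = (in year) 2.226e-08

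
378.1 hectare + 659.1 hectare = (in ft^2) 1.116e+08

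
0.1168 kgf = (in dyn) 1.145e+05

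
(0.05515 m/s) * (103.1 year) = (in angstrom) 1.793e+18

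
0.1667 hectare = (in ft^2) 1.794e+04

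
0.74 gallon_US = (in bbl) 0.01762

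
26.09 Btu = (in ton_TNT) 6.579e-06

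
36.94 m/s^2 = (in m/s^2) 36.94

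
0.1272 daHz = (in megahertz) 1.272e-06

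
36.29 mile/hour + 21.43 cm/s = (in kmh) 59.17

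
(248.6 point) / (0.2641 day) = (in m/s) 3.843e-06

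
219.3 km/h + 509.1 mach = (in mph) 3.879e+05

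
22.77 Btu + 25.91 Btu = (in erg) 5.136e+11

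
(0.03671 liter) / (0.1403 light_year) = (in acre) 6.834e-24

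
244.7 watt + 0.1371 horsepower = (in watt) 346.9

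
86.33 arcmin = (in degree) 1.439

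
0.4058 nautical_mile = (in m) 751.5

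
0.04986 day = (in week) 0.007123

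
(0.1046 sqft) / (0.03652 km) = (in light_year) 2.813e-20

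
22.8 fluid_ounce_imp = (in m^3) 0.0006478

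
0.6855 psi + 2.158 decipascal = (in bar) 0.04727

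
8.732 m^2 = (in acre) 0.002158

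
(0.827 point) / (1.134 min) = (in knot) 8.335e-06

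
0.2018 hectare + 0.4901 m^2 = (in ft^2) 2.173e+04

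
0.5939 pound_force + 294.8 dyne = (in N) 2.645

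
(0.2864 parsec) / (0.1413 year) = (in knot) 3.855e+09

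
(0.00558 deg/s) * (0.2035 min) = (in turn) 0.0001893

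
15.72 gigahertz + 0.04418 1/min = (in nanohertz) 1.572e+19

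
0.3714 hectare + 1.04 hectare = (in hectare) 1.411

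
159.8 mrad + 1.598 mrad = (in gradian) 10.27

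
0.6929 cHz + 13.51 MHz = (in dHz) 1.351e+08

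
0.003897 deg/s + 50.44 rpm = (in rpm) 50.44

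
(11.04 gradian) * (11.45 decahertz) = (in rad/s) 19.86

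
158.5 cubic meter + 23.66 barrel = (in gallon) 4.286e+04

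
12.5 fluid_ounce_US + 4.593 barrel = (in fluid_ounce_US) 2.47e+04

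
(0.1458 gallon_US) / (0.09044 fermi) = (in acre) 1.508e+09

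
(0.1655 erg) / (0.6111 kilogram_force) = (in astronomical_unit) 1.846e-20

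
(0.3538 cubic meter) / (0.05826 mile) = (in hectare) 3.773e-07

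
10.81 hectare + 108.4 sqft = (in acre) 26.71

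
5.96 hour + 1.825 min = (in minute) 359.4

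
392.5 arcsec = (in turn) 0.0003029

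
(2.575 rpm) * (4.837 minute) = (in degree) 4484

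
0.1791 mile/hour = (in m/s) 0.08006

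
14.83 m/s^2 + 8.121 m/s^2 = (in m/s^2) 22.95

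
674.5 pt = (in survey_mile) 0.0001479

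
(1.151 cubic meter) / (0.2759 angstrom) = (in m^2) 4.172e+10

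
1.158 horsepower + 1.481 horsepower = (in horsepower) 2.639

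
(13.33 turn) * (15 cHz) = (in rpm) 120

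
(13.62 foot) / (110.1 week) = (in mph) 1.395e-07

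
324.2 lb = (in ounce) 5187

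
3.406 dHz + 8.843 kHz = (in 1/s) 8843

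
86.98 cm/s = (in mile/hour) 1.946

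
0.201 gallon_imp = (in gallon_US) 0.2414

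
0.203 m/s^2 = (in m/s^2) 0.203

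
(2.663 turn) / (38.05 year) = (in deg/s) 7.989e-07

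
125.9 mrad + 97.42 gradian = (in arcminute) 5693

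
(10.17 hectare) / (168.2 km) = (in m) 0.6046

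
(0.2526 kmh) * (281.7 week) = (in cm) 1.195e+09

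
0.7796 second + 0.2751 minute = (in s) 17.29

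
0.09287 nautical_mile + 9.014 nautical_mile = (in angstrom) 1.687e+14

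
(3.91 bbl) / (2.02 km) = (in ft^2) 0.003313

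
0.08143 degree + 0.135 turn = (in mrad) 849.7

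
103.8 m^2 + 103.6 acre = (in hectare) 41.94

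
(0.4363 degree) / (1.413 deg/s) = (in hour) 8.577e-05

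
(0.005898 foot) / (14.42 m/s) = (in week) 2.061e-10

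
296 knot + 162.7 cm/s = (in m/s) 153.9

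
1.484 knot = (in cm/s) 76.34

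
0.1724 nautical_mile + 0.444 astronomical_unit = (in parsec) 2.153e-06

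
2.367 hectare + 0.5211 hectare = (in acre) 7.137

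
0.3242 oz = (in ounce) 0.3242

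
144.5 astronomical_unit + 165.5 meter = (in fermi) 2.162e+28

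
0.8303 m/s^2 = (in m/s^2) 0.8303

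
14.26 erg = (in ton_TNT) 3.408e-16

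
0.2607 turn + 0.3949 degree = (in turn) 0.2618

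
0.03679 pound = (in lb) 0.03679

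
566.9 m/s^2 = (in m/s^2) 566.9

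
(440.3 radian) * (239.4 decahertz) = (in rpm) 1.007e+07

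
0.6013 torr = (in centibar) 0.08017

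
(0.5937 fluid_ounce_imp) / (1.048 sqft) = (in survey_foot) 0.0005684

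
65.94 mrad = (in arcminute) 226.7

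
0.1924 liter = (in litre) 0.1924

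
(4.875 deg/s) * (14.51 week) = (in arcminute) 2.567e+09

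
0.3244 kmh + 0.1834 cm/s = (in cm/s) 9.195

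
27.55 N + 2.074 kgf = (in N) 47.89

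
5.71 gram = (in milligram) 5710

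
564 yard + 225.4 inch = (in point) 1.478e+06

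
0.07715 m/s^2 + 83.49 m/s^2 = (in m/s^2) 83.57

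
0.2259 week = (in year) 0.004332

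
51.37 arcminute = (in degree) 0.8562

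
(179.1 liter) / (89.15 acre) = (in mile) 3.085e-10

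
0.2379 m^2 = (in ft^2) 2.561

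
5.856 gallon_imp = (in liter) 26.62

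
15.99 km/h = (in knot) 8.634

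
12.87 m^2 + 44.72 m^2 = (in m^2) 57.59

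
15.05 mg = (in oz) 0.0005309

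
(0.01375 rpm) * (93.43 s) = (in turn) 0.02141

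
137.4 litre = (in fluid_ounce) 4646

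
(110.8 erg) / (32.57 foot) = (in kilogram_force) 1.138e-07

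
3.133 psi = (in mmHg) 162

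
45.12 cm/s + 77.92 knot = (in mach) 0.1191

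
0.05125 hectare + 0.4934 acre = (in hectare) 0.2509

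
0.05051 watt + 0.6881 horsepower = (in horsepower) 0.6882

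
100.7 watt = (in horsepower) 0.135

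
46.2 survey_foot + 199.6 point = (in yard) 15.48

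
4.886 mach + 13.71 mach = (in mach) 18.6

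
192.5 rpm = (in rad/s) 20.16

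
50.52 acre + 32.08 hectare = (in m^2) 5.252e+05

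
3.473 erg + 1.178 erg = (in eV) 2.903e+12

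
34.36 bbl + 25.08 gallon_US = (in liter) 5558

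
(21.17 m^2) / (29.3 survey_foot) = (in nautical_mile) 0.00128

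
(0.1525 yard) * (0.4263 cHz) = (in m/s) 0.0005945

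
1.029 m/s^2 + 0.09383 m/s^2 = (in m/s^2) 1.123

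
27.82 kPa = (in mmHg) 208.7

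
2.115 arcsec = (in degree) 0.0005875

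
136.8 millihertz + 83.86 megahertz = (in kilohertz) 8.386e+04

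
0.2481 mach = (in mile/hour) 189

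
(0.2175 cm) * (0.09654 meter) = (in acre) 5.189e-08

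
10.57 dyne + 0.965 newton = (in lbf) 0.217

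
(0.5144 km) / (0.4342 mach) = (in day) 4.027e-05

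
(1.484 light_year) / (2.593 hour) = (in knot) 2.924e+12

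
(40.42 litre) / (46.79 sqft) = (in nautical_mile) 5.021e-06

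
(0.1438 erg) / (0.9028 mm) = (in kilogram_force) 1.624e-06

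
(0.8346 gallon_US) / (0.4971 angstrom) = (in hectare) 6355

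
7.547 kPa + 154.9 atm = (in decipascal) 1.57e+08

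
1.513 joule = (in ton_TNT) 3.616e-10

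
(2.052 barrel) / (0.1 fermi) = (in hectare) 3.262e+11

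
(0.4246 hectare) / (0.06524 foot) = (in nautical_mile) 115.3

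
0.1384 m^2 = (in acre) 3.42e-05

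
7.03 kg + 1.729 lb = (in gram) 7814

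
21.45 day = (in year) 0.05877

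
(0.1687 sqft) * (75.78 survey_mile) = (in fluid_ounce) 6.463e+07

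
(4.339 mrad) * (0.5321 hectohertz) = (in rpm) 2.205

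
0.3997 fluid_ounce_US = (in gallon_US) 0.003123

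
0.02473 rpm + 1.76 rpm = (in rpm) 1.785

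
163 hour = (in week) 0.9702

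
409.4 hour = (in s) 1.474e+06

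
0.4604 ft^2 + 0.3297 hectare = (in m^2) 3297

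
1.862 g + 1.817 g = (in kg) 0.003679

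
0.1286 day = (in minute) 185.2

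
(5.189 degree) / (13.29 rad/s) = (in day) 7.887e-08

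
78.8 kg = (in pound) 173.7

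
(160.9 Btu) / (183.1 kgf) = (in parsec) 3.064e-15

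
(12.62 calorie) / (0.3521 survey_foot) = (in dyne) 4.92e+07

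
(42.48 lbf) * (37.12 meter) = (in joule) 7014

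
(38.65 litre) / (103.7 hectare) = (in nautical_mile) 2.012e-11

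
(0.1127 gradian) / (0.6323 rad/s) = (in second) 0.0028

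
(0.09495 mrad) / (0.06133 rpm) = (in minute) 0.0002464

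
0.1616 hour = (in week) 0.0009619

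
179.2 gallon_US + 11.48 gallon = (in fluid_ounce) 2.441e+04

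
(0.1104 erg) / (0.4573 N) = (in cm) 2.414e-06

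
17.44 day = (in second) 1.507e+06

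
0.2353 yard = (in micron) 2.152e+05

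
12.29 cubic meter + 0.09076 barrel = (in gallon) 3250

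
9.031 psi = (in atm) 0.6145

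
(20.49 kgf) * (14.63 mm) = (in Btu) 0.002786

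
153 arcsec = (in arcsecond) 153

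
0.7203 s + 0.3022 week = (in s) 1.828e+05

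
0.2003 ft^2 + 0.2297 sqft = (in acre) 9.871e-06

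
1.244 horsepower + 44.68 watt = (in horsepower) 1.304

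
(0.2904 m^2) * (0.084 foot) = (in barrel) 0.04677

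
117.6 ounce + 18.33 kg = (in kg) 21.66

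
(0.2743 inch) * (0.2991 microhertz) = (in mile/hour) 4.662e-09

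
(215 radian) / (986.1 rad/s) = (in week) 3.605e-07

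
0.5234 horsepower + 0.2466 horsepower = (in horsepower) 0.77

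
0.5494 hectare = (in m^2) 5494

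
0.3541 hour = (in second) 1275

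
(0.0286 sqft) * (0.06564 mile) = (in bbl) 1.765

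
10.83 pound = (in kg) 4.912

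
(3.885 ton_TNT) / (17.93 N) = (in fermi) 9.066e+23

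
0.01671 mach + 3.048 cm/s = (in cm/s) 572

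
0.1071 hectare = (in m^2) 1071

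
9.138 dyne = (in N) 9.138e-05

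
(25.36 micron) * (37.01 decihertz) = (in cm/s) 0.009386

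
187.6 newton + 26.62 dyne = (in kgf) 19.13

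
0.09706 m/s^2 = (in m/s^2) 0.09706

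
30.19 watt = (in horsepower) 0.04049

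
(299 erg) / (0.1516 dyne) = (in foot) 64.71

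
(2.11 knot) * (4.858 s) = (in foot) 17.3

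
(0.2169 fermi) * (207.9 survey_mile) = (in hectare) 7.257e-15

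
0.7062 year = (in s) 2.227e+07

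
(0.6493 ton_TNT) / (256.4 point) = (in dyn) 3.003e+15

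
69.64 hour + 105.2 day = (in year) 0.2962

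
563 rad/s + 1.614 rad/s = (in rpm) 5392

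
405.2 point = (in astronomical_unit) 9.555e-13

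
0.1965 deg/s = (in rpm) 0.03275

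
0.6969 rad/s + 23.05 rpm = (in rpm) 29.7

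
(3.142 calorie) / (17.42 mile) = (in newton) 0.0004689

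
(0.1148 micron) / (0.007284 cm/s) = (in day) 1.824e-08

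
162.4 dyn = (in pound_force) 0.0003651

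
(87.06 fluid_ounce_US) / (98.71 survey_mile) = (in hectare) 1.621e-12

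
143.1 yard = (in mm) 1.309e+05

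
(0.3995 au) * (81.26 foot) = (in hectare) 1.48e+08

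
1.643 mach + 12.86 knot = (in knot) 1100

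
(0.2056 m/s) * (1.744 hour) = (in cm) 1.291e+05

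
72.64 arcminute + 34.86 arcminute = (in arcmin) 107.5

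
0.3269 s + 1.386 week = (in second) 8.383e+05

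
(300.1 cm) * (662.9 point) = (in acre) 0.0001734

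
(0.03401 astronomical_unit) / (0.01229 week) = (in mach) 2010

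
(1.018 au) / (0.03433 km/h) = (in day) 1.848e+08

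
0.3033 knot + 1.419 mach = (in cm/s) 4.833e+04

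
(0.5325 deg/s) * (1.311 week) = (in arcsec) 1.52e+09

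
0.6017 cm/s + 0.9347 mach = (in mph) 712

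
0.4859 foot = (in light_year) 1.565e-17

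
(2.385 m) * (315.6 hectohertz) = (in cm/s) 7.527e+06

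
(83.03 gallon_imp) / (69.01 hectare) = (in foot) 1.795e-06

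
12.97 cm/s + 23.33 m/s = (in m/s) 23.46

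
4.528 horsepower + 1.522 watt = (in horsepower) 4.53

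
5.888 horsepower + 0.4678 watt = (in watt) 4391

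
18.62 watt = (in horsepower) 0.02497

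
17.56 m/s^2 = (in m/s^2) 17.56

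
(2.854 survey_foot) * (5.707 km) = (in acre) 1.227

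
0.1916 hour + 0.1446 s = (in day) 0.007985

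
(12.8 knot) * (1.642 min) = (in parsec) 2.102e-14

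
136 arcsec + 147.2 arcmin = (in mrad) 43.48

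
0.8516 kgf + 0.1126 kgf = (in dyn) 9.456e+05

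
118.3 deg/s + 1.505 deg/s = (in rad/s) 2.091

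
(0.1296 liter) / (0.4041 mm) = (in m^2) 0.3207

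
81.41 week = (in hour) 1.368e+04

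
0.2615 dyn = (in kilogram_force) 2.667e-07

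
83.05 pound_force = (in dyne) 3.694e+07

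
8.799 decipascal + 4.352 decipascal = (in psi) 0.0001907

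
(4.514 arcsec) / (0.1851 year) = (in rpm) 3.58e-11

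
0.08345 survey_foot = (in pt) 72.1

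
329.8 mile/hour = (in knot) 286.6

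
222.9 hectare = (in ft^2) 2.399e+07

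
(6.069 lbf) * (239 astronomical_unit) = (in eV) 6.024e+33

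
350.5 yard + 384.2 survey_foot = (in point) 1.24e+06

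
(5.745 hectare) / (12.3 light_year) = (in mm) 4.937e-10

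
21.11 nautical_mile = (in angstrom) 3.91e+14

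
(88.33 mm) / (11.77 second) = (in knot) 0.01459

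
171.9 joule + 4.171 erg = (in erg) 1.719e+09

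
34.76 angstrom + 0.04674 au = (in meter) 6.992e+09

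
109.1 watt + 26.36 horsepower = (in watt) 1.977e+04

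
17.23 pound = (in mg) 7.815e+06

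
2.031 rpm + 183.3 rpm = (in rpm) 185.3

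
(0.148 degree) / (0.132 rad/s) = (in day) 2.265e-07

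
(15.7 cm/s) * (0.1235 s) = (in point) 54.96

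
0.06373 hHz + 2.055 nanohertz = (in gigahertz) 6.373e-09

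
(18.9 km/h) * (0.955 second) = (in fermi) 5.014e+15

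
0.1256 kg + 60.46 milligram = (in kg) 0.1257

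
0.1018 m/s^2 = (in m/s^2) 0.1018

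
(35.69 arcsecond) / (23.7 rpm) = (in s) 6.972e-05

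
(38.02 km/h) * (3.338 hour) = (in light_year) 1.341e-11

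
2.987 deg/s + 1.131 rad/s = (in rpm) 11.3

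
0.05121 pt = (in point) 0.05121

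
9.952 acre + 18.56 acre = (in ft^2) 1.242e+06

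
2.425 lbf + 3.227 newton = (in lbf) 3.15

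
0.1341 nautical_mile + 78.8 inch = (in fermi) 2.504e+17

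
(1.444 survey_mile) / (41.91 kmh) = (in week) 0.0003301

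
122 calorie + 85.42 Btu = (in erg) 9.063e+11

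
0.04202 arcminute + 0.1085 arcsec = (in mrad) 0.01275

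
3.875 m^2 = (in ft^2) 41.71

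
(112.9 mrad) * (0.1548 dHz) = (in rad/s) 0.001748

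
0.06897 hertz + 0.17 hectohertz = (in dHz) 170.7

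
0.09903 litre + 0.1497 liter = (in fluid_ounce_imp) 8.754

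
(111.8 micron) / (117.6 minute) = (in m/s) 1.584e-08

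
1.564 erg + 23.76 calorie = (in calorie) 23.76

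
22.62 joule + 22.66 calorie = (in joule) 117.4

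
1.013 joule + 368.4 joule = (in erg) 3.694e+09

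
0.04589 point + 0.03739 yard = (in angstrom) 3.421e+08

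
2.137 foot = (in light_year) 6.885e-17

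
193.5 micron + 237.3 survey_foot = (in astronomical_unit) 4.835e-10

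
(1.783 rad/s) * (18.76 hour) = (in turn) 1.916e+04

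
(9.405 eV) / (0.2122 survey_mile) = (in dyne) 4.412e-16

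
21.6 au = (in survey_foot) 1.06e+13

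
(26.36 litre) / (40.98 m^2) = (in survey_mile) 3.997e-07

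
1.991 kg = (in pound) 4.389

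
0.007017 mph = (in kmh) 0.01129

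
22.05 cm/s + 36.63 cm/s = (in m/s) 0.5868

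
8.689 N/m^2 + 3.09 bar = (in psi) 44.82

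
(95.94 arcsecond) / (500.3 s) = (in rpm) 8.878e-06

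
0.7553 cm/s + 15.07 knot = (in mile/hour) 17.36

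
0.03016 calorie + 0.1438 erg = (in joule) 0.1262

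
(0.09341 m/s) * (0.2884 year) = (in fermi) 8.496e+20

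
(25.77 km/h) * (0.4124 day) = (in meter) 2.551e+05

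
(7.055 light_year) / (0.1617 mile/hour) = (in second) 9.233e+17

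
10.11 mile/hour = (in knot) 8.785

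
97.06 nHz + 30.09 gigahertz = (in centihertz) 3.009e+12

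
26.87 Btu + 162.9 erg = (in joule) 2.835e+04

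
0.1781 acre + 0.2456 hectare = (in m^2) 3177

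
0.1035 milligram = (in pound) 2.282e-07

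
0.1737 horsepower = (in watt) 129.5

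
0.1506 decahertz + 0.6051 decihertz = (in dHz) 15.67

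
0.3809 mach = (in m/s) 129.7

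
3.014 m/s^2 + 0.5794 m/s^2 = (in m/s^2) 3.593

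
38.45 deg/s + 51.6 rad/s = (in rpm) 499.2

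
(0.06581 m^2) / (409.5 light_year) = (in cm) 1.699e-18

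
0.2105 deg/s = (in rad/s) 0.003674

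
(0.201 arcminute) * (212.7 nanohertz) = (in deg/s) 7.125e-10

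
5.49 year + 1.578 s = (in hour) 4.809e+04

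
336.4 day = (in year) 0.9216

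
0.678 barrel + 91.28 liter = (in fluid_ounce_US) 6731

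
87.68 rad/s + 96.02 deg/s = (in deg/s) 5120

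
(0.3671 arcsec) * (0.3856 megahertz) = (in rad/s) 0.6863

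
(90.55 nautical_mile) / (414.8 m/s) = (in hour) 0.1123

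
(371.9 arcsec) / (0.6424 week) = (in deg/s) 2.659e-07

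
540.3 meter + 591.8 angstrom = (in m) 540.3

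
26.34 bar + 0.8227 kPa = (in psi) 382.1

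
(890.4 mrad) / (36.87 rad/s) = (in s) 0.02415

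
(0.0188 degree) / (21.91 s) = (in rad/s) 1.498e-05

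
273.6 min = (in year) 0.0005205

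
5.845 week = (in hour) 982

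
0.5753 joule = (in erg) 5.753e+06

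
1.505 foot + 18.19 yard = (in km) 0.01709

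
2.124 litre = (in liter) 2.124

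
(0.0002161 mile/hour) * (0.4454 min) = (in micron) 2582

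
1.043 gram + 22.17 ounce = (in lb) 1.388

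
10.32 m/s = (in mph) 23.09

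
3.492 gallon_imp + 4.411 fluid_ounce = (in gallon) 4.228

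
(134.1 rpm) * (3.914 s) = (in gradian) 3499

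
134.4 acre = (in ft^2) 5.854e+06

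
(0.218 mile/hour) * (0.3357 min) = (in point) 5564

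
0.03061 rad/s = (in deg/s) 1.754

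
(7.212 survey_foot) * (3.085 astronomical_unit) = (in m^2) 1.015e+12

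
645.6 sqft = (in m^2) 59.98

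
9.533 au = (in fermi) 1.426e+27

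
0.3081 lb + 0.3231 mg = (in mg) 1.398e+05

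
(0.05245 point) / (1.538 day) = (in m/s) 1.392e-10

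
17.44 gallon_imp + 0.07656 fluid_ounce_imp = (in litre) 79.29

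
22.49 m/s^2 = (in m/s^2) 22.49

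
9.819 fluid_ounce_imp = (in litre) 0.279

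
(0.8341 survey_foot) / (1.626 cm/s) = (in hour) 0.004343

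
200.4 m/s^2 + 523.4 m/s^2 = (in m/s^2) 723.8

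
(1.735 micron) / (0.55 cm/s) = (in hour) 8.763e-08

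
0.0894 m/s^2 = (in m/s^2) 0.0894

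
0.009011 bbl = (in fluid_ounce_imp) 50.42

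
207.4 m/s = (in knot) 403.2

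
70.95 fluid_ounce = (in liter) 2.098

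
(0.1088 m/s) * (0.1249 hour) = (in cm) 4892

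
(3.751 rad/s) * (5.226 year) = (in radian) 6.182e+08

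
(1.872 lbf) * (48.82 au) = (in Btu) 5.764e+10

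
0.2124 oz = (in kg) 0.006021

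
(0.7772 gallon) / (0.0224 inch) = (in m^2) 5.171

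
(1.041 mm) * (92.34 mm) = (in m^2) 9.613e-05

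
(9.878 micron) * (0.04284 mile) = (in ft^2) 0.007331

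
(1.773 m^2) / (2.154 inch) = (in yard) 35.44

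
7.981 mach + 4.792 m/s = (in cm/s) 2.722e+05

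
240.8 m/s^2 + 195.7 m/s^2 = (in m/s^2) 436.5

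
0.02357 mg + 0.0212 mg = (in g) 4.477e-05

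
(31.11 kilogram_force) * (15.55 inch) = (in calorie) 28.8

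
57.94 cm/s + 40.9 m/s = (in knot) 80.63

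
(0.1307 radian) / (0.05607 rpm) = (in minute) 0.371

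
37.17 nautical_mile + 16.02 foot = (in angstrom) 6.884e+14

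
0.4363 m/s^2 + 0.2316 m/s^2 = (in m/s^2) 0.6679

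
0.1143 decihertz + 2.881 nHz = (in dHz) 0.1143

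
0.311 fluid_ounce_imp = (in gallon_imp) 0.001944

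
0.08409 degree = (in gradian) 0.09343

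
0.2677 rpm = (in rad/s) 0.02803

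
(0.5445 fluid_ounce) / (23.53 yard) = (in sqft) 8.056e-06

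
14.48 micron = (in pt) 0.04105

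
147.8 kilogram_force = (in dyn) 1.449e+08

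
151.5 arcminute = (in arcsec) 9090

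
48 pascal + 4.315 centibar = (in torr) 32.73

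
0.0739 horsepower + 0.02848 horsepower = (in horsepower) 0.1024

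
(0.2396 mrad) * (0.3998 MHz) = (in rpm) 914.7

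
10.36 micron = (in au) 6.925e-17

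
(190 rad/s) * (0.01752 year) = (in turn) 1.671e+07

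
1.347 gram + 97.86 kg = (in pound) 215.7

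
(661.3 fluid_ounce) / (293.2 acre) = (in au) 1.102e-19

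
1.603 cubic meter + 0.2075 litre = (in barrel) 10.08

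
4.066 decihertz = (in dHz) 4.066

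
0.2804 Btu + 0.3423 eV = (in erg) 2.958e+09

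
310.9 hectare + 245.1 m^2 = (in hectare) 310.9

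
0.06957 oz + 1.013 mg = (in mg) 1973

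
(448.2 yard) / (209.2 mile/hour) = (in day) 5.072e-05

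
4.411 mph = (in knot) 3.833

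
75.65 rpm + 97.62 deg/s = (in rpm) 91.92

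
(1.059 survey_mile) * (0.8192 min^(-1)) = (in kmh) 83.77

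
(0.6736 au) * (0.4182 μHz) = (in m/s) 4.214e+04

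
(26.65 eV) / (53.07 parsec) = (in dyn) 2.607e-31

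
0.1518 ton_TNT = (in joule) 6.351e+08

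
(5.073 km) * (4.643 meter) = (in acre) 5.82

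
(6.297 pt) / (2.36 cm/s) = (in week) 1.556e-07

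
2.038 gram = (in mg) 2038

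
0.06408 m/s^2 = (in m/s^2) 0.06408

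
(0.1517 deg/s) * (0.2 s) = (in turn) 8.428e-05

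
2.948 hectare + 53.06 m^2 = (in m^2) 2.953e+04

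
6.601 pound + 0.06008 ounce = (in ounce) 105.7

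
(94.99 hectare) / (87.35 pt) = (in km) 3.083e+04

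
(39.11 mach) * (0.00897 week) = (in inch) 2.844e+09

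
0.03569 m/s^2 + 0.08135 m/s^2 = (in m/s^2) 0.117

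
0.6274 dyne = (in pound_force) 1.41e-06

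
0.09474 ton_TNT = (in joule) 3.964e+08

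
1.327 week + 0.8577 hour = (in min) 1.343e+04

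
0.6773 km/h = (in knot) 0.3657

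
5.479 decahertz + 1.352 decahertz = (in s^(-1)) 68.31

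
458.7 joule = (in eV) 2.863e+21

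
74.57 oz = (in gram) 2114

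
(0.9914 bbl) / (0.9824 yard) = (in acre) 4.336e-05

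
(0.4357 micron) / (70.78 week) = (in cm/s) 1.018e-12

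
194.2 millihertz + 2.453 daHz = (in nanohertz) 2.472e+10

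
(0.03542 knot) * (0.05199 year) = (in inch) 1.176e+06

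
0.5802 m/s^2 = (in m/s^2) 0.5802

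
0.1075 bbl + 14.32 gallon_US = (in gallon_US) 18.84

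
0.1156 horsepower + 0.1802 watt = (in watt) 86.38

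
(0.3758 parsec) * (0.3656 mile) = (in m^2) 6.823e+18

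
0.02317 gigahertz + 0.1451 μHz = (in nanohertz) 2.317e+16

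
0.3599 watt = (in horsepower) 0.0004826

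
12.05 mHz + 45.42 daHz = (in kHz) 0.4542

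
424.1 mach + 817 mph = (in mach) 425.2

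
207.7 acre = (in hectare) 84.05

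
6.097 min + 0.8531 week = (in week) 0.8537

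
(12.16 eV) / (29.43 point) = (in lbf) 4.219e-17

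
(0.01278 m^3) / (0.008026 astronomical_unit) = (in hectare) 1.064e-15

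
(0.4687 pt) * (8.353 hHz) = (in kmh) 0.4972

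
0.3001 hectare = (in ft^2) 3.23e+04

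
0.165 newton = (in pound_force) 0.03709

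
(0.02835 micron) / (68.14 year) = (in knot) 2.565e-17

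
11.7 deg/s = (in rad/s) 0.2042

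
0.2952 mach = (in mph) 224.8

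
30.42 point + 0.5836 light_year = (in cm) 5.521e+17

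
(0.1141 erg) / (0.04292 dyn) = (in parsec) 8.615e-19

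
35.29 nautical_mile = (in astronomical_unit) 4.369e-07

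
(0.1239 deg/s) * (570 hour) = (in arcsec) 9.153e+08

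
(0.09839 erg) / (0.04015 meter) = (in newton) 2.451e-07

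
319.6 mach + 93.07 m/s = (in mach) 319.9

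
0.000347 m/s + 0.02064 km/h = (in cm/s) 0.608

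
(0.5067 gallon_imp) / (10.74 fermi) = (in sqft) 2.309e+12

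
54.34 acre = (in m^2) 2.199e+05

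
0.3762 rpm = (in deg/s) 2.257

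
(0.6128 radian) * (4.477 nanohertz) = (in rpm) 2.62e-08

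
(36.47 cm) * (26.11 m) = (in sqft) 102.5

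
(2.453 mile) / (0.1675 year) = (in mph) 0.001672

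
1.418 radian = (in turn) 0.2257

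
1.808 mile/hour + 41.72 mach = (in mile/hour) 3.178e+04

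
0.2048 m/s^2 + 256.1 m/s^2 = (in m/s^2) 256.3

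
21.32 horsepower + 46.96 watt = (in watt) 1.595e+04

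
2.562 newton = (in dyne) 2.562e+05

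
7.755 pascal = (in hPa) 0.07755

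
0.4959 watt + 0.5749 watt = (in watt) 1.071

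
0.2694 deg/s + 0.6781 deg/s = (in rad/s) 0.01654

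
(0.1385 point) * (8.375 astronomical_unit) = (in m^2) 6.122e+07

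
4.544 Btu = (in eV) 2.992e+22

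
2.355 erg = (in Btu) 2.232e-10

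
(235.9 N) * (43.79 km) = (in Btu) 9791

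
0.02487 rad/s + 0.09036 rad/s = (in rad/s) 0.1152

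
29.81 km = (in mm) 2.981e+07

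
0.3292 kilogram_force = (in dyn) 3.228e+05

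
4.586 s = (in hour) 0.001274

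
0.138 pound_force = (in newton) 0.6139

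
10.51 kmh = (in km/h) 10.51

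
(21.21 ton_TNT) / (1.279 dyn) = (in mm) 6.938e+18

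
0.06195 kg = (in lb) 0.1366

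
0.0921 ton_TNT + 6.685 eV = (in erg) 3.853e+15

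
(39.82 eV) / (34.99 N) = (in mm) 1.823e-16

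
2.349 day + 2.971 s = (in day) 2.349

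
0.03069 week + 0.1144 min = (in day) 0.2149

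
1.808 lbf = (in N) 8.042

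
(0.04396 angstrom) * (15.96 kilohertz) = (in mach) 2.061e-10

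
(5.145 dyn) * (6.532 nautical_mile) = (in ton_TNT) 1.488e-10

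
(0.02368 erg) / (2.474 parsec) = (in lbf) 6.973e-27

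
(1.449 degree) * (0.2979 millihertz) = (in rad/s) 7.534e-06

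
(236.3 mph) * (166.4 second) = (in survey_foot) 5.767e+04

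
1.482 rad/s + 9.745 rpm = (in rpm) 23.9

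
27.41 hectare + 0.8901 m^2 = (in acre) 67.73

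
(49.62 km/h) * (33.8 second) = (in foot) 1528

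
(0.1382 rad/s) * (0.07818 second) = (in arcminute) 37.14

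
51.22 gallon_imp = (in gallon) 61.51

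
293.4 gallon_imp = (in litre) 1334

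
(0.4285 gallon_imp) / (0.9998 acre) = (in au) 3.218e-18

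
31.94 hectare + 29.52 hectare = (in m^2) 6.146e+05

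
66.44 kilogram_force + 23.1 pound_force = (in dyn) 7.543e+07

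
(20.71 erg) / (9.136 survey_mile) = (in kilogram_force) 1.436e-11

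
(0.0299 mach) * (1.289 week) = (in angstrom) 7.937e+16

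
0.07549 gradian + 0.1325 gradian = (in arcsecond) 673.9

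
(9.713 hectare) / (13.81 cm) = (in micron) 7.033e+11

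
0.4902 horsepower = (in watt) 365.5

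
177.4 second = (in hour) 0.04928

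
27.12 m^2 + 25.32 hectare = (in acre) 62.57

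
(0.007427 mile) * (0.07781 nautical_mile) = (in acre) 0.4256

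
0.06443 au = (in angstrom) 9.639e+19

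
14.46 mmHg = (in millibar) 19.28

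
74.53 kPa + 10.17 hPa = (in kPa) 75.55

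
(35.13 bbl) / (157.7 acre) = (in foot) 2.871e-05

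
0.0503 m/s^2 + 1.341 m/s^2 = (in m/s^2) 1.391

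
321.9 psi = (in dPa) 2.219e+07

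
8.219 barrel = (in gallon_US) 345.2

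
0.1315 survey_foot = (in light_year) 4.237e-18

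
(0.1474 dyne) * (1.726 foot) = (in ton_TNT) 1.853e-16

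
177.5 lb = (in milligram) 8.051e+07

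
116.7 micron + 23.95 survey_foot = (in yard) 7.983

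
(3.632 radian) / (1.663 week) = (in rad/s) 3.611e-06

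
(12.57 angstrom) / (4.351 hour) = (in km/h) 2.889e-13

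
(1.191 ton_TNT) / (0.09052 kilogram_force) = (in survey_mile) 3.488e+06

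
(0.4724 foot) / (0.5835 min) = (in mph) 0.0092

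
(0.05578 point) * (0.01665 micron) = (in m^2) 3.276e-13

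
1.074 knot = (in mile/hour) 1.236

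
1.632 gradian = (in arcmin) 88.13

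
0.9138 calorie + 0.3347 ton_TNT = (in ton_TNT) 0.3347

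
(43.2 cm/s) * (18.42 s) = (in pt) 2.256e+04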